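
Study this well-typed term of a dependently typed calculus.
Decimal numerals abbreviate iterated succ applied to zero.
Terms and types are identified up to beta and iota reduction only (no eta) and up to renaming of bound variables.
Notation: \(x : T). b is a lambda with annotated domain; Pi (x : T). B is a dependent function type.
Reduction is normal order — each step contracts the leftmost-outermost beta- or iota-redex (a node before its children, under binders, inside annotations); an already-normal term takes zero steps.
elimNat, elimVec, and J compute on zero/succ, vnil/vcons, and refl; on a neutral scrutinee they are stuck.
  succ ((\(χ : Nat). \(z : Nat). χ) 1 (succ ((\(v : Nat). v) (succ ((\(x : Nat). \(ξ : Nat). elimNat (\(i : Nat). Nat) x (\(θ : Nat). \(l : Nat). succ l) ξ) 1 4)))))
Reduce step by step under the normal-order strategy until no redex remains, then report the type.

normal-order reduction sequence:
  succ ((\(χ : Nat). \(z : Nat). χ) 1 (succ ((\(v : Nat). v) (succ ((\(x : Nat). \(ξ : Nat). elimNat (\(i : Nat). Nat) x (\(θ : Nat). \(l : Nat). succ l) ξ) 1 4)))))
  ~> succ ((\(χ : Nat). 1) (succ ((\(z : Nat). z) (succ ((\(v : Nat). \(x : Nat). elimNat (\(ξ : Nat). Nat) v (\(i : Nat). \(θ : Nat). succ θ) x) 1 4)))))
  ~> 2
type:
  Nat


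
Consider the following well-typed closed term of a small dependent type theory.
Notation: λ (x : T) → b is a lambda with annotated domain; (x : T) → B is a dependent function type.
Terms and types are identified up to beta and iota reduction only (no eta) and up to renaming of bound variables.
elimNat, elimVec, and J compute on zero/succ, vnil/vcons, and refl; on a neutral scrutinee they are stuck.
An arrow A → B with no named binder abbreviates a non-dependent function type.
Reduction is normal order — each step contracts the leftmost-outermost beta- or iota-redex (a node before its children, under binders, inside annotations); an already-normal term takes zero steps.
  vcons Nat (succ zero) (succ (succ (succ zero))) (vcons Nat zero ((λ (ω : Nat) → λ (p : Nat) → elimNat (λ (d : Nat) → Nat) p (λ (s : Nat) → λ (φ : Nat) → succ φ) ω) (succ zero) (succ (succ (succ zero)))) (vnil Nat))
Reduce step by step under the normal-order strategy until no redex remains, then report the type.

normal-order reduction:
  vcons Nat (succ zero) (succ (succ (succ zero))) (vcons Nat zero ((λ (ω : Nat) → λ (p : Nat) → elimNat (λ (d : Nat) → Nat) p (λ (s : Nat) → λ (φ : Nat) → succ φ) ω) (succ zero) (succ (succ (succ zero)))) (vnil Nat))
  ~> vcons Nat (succ zero) (succ (succ (succ zero))) (vcons Nat zero ((λ (ω : Nat) → elimNat (λ (p : Nat) → Nat) ω (λ (d : Nat) → λ (s : Nat) → succ s) (succ zero)) (succ (succ (succ zero)))) (vnil Nat))
  ~> vcons Nat (succ zero) (succ (succ (succ zero))) (vcons Nat zero (elimNat (λ (ω : Nat) → Nat) (succ (succ (succ zero))) (λ (p : Nat) → λ (d : Nat) → succ d) (succ zero)) (vnil Nat))
  ~> vcons Nat (succ zero) (succ (succ (succ zero))) (vcons Nat zero ((λ (ω : Nat) → λ (p : Nat) → succ p) zero (elimNat (λ (d : Nat) → Nat) (succ (succ (succ zero))) (λ (s : Nat) → λ (φ : Nat) → succ φ) zero)) (vnil Nat))
  ~> vcons Nat (succ zero) (succ (succ (succ zero))) (vcons Nat zero ((λ (ω : Nat) → succ ω) (elimNat (λ (p : Nat) → Nat) (succ (succ (succ zero))) (λ (d : Nat) → λ (s : Nat) → succ s) zero)) (vnil Nat))
  ~> vcons Nat (succ zero) (succ (succ (succ zero))) (vcons Nat zero (succ (elimNat (λ (ω : Nat) → Nat) (succ (succ (succ zero))) (λ (p : Nat) → λ (d : Nat) → succ d) zero)) (vnil Nat))
  ~> vcons Nat (succ zero) (succ (succ (succ zero))) (vcons Nat zero (succ (succ (succ (succ zero)))) (vnil Nat))
type:
  Vec Nat (succ (succ zero))


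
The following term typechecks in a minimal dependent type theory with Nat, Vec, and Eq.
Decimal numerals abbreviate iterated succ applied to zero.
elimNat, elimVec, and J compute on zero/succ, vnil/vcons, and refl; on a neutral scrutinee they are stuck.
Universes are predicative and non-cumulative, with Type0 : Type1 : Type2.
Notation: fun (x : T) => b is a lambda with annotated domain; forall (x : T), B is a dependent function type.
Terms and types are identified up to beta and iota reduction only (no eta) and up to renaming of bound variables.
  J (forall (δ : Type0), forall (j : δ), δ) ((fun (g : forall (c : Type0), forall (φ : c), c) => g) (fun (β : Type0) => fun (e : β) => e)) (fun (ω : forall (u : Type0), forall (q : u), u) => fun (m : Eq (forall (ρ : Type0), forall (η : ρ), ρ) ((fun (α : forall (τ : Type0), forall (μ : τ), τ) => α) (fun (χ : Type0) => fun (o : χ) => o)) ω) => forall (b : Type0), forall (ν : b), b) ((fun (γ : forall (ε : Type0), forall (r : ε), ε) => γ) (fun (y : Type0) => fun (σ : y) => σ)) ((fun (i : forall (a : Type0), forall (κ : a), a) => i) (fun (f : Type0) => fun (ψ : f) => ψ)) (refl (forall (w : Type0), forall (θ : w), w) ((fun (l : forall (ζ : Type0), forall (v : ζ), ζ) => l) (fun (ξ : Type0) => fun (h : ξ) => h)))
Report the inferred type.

the term's type:
  forall (δ : Type0), forall (j : δ), δ


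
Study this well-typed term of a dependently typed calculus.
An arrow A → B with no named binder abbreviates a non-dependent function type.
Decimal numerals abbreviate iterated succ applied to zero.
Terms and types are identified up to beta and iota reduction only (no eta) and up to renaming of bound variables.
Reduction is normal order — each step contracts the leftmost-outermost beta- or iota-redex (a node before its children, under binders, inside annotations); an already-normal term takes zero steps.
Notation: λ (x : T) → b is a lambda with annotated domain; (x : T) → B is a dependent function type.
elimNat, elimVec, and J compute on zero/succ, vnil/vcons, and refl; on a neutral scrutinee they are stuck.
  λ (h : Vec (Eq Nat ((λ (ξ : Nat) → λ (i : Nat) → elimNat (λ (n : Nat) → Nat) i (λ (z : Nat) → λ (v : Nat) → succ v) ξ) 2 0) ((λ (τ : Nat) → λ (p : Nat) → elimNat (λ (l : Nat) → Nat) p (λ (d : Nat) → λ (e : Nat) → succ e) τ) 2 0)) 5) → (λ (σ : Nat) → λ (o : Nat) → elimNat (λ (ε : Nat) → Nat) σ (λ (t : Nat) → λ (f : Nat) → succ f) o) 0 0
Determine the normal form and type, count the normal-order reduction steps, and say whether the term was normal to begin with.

normal form:
  λ (h : Vec (Eq Nat 2 2) 5) → 0
inferred type:
  Vec (Eq Nat 2 2) 5 → Nat
steps to reach normal form (normal order): 21
term was already normal: no
first redex: a beta-redex


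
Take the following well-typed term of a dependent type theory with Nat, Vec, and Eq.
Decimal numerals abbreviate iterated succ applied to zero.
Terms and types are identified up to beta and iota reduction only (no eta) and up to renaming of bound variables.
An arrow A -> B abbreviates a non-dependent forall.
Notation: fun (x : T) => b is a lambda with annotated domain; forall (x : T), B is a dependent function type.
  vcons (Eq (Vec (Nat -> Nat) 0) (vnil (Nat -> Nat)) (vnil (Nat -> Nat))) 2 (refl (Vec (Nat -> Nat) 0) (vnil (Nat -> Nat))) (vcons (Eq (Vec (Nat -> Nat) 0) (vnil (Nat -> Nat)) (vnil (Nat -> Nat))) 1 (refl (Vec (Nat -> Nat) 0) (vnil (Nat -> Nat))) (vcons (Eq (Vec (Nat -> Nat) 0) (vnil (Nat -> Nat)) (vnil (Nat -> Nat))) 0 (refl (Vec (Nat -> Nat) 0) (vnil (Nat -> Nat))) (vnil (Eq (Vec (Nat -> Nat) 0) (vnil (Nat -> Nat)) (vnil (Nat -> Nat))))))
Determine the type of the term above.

type:
  Vec (Eq (Vec (Nat -> Nat) 0) (vnil (Nat -> Nat)) (vnil (Nat -> Nat))) 3


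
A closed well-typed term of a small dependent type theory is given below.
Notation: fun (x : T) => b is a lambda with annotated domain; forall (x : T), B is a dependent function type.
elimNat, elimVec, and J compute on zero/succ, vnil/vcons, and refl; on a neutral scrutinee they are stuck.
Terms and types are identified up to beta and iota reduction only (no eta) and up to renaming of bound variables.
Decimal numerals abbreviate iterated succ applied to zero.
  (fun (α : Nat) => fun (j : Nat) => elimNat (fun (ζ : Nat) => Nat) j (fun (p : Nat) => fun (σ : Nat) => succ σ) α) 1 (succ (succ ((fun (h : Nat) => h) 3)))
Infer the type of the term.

inferred type:
  Nat


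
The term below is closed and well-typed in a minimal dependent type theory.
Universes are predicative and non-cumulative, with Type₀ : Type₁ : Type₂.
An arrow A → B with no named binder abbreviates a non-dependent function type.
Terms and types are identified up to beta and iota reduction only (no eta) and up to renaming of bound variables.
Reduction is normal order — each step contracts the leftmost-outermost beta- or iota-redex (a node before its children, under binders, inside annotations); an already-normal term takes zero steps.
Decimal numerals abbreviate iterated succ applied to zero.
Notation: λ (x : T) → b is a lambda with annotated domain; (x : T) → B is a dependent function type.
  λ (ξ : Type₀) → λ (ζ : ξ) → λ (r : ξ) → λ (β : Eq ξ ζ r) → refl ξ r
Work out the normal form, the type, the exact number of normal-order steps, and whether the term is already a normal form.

normal form:
  λ (ξ : Type₀) → λ (ζ : ξ) → λ (r : ξ) → λ (β : Eq ξ ζ r) → refl ξ r
type:
  (ξ : Type₀) → (ζ : ξ) → (r : ξ) → Eq ξ ζ r → Eq ξ r r
reduction steps (normal order): 0
term was already normal: yes


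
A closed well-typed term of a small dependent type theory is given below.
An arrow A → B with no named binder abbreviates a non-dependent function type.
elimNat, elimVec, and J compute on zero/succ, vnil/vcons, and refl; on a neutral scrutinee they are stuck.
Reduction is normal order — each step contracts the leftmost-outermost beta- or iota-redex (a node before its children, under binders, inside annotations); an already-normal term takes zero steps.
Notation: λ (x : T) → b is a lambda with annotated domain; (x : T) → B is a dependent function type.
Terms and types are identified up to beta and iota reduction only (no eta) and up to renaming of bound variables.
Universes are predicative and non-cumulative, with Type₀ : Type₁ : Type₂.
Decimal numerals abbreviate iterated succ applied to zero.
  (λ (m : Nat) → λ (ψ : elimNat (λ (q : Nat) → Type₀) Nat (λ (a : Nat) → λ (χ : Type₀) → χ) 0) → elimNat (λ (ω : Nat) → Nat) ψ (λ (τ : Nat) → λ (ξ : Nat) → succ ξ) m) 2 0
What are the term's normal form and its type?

normal form:
  2
inferred type:
  Nat
observation: normalization takes exactly 9 steps under the normal-order strategy.


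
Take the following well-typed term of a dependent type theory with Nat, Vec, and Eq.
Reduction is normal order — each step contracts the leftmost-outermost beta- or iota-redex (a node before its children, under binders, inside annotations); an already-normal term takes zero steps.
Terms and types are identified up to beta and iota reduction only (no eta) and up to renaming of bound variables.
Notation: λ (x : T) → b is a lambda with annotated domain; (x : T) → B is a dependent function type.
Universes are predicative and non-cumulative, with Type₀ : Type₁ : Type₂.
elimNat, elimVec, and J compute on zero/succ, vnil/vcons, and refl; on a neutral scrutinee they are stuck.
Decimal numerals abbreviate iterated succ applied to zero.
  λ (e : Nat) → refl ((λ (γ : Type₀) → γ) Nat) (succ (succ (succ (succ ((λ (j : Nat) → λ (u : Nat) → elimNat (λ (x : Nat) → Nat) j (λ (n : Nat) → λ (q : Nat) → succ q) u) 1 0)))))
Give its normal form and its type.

resulting normal form:
  λ (e : Nat) → refl Nat 5
inferred type:
  (e : Nat) → Eq Nat 5 5


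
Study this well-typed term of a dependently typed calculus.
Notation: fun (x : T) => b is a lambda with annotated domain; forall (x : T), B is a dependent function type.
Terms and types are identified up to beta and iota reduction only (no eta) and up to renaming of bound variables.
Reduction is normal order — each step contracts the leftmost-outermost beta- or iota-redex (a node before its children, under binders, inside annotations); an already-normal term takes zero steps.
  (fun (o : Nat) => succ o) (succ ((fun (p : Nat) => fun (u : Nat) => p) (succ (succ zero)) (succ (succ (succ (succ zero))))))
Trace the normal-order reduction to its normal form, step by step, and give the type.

reduction (normal order):
  (fun (o : Nat) => succ o) (succ ((fun (p : Nat) => fun (u : Nat) => p) (succ (succ zero)) (succ (succ (succ (succ zero))))))
  ~> succ (succ ((fun (o : Nat) => fun (p : Nat) => o) (succ (succ zero)) (succ (succ (succ (succ zero))))))
  ~> succ (succ ((fun (o : Nat) => succ (succ zero)) (succ (succ (succ (succ zero))))))
  ~> succ (succ (succ (succ zero)))
the term's type:
  Nat


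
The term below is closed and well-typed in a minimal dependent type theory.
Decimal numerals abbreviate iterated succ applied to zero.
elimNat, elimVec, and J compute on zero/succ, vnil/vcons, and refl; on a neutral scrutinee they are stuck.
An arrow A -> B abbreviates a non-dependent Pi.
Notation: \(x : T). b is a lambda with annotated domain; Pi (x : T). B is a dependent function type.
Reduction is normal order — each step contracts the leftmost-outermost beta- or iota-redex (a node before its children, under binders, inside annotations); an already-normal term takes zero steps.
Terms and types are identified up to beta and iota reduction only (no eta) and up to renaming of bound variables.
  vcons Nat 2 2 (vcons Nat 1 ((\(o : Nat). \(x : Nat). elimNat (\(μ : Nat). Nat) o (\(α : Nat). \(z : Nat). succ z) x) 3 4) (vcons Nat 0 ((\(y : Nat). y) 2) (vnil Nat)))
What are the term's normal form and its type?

resulting normal form:
  vcons Nat 2 2 (vcons Nat 1 7 (vcons Nat 0 2 (vnil Nat)))
type:
  Vec Nat 3
observation: the term reaches its normal form after 16 normal-order steps.


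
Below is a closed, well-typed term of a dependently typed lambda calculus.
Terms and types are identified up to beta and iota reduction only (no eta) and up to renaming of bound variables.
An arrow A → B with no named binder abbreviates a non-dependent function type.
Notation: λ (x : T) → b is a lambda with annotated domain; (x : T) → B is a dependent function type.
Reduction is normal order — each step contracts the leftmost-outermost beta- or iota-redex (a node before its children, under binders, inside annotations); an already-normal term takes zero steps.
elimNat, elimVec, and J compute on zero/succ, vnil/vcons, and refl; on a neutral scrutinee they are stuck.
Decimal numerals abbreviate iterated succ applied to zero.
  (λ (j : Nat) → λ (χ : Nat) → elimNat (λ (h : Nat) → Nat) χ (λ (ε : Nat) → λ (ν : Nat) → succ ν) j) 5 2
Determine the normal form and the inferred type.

reduced normal form:
  7
the term's type:
  Nat
observation: the term reaches its normal form after 18 normal-order steps.


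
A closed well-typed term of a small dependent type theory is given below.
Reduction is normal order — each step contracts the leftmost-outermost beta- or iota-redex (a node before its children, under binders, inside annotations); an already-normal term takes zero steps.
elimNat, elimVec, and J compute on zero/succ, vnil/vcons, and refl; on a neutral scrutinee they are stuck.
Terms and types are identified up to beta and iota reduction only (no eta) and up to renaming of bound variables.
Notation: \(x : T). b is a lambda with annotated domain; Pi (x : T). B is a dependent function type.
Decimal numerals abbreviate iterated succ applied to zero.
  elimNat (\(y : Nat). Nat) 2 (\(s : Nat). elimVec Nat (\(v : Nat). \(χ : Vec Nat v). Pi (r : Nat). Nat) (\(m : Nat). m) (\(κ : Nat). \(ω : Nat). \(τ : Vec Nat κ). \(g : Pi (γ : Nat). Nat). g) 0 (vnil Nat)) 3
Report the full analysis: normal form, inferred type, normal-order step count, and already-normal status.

reduced normal form:
  2
the term's type:
  Nat
normal-order step count: 13
started in normal form: no
first redex: an elimNat iota-redex


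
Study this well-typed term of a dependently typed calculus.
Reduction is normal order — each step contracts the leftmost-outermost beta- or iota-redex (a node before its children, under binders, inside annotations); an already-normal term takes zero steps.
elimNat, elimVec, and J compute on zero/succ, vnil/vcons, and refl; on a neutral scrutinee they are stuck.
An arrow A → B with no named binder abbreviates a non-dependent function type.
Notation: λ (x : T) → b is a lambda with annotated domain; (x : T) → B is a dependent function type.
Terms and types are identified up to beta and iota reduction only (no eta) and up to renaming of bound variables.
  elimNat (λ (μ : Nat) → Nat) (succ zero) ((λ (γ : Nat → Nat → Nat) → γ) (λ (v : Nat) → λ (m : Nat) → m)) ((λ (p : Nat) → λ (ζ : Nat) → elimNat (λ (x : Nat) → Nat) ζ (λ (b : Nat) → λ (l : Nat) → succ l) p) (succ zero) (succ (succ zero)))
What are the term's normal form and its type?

resulting normal form:
  succ zero
the term's type:
  Nat


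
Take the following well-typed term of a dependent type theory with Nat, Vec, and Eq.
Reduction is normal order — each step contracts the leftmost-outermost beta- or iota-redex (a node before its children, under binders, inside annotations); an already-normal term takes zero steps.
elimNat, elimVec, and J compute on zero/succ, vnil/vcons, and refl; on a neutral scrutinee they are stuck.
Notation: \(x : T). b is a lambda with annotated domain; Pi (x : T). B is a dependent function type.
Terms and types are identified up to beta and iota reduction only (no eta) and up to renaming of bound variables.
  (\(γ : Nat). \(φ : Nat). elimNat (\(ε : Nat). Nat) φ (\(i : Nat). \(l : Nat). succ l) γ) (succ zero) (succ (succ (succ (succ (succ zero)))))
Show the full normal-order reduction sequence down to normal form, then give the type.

reduction (normal order):
  (\(γ : Nat). \(φ : Nat). elimNat (\(ε : Nat). Nat) φ (\(i : Nat). \(l : Nat). succ l) γ) (succ zero) (succ (succ (succ (succ (succ zero)))))
  ~> (\(γ : Nat). elimNat (\(φ : Nat). Nat) γ (\(ε : Nat). \(i : Nat). succ i) (succ zero)) (succ (succ (succ (succ (succ zero)))))
  ~> elimNat (\(γ : Nat). Nat) (succ (succ (succ (succ (succ zero))))) (\(φ : Nat). \(ε : Nat). succ ε) (succ zero)
  ~> (\(γ : Nat). \(φ : Nat). succ φ) zero (elimNat (\(ε : Nat). Nat) (succ (succ (succ (succ (succ zero))))) (\(i : Nat). \(l : Nat). succ l) zero)
  ~> (\(γ : Nat). succ γ) (elimNat (\(φ : Nat). Nat) (succ (succ (succ (succ (succ zero))))) (\(ε : Nat). \(i : Nat). succ i) zero)
  ~> succ (elimNat (\(γ : Nat). Nat) (succ (succ (succ (succ (succ zero))))) (\(φ : Nat). \(ε : Nat). succ ε) zero)
  ~> succ (succ (succ (succ (succ (succ zero)))))
inferred type:
  Nat


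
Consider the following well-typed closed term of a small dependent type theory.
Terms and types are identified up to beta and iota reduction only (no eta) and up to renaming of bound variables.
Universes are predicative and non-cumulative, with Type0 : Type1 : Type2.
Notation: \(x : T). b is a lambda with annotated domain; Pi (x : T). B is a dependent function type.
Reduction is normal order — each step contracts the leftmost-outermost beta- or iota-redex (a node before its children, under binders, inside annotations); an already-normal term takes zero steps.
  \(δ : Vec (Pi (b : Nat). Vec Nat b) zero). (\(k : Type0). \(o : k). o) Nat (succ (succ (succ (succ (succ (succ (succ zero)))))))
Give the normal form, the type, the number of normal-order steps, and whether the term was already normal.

normal form:
  \(δ : Vec (Pi (b : Nat). Vec Nat b) zero). succ (succ (succ (succ (succ (succ (succ zero))))))
type:
  Pi (δ : Vec (Pi (b : Nat). Vec Nat b) zero). Nat
steps to reach normal form (normal order): 2
started in normal form: no
first contracted redex: a beta-redex


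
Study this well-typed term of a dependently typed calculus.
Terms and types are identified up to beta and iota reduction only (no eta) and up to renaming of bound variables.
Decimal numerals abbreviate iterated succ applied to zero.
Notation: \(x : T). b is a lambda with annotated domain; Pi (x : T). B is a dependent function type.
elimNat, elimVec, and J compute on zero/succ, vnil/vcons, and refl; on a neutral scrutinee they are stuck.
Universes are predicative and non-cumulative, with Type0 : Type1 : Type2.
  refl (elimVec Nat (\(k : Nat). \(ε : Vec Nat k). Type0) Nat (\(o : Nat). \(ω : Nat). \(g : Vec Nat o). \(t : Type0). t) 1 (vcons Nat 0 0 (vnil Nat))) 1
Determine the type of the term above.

inferred type:
  Eq Nat 1 1


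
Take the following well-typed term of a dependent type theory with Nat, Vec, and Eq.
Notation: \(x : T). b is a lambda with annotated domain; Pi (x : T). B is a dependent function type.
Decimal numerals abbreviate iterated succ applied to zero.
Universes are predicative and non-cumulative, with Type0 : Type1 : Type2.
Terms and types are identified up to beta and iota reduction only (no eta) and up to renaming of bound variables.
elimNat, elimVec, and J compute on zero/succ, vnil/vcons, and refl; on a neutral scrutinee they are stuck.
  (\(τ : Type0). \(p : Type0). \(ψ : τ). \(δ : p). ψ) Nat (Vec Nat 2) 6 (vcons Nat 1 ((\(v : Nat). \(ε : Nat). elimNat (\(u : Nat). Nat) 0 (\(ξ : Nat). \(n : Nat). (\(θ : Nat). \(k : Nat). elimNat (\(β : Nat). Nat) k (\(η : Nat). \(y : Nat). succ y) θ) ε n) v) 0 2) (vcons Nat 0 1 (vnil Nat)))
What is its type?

the term's type:
  Nat


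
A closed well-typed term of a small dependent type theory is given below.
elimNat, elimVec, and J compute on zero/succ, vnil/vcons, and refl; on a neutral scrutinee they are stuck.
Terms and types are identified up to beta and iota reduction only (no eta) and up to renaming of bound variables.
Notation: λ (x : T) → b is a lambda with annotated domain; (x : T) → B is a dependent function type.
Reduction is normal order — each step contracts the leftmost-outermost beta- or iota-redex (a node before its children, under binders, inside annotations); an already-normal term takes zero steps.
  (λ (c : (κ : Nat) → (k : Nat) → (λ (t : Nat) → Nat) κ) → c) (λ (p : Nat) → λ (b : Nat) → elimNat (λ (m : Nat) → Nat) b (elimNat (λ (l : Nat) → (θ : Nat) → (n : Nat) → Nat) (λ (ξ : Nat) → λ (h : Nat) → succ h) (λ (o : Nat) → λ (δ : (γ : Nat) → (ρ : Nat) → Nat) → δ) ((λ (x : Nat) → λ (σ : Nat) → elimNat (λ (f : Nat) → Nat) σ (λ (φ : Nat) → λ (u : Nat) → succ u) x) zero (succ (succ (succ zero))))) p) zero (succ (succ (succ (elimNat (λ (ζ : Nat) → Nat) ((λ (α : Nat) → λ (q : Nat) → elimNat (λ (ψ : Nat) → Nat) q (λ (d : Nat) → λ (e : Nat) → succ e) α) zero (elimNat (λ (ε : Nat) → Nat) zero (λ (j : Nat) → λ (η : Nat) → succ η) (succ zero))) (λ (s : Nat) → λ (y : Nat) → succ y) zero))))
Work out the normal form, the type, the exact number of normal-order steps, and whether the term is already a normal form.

reduced normal form:
  succ (succ (succ (succ zero)))
inferred type:
  Nat
steps to reach normal form (normal order): 12
started in normal form: no
first redex: a beta-redex


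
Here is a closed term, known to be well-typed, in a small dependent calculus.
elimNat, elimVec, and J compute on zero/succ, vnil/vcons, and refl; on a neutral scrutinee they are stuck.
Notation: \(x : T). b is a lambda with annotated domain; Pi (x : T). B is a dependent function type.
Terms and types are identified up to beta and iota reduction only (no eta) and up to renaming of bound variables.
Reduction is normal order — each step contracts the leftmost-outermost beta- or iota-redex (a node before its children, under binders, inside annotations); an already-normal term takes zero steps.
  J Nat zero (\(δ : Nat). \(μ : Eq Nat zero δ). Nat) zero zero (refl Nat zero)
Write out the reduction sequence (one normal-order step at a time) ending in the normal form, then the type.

reduction (normal order):
  J Nat zero (\(δ : Nat). \(μ : Eq Nat zero δ). Nat) zero zero (refl Nat zero)
  ~> zero
the term's type:
  Nat


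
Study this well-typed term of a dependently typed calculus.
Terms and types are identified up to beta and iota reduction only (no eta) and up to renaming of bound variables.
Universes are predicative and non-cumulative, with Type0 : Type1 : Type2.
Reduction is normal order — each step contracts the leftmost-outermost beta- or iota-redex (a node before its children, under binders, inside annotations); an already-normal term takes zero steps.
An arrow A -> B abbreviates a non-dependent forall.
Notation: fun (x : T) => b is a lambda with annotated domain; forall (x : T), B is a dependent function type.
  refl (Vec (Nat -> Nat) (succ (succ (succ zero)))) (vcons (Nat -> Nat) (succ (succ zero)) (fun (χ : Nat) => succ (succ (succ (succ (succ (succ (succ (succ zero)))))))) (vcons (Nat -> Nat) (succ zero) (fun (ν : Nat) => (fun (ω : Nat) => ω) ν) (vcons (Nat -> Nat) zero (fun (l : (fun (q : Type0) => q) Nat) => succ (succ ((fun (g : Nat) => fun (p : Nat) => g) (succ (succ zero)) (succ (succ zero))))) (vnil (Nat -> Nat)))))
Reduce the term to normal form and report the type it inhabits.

resulting normal form:
  refl (Vec (Nat -> Nat) (succ (succ (succ zero)))) (vcons (Nat -> Nat) (succ (succ zero)) (fun (χ : Nat) => succ (succ (succ (succ (succ (succ (succ (succ zero)))))))) (vcons (Nat -> Nat) (succ zero) (fun (ν : Nat) => ν) (vcons (Nat -> Nat) zero (fun (ω : Nat) => succ (succ (succ (succ zero)))) (vnil (Nat -> Nat)))))
inferred type:
  Eq (Vec (Nat -> Nat) (succ (succ (succ zero)))) (vcons (Nat -> Nat) (succ (succ zero)) (fun (χ : Nat) => succ (succ (succ (succ (succ (succ (succ (succ zero)))))))) (vcons (Nat -> Nat) (succ zero) (fun (ν : Nat) => ν) (vcons (Nat -> Nat) zero (fun (ω : Nat) => succ (succ (succ (succ zero)))) (vnil (Nat -> Nat))))) (vcons (Nat -> Nat) (succ (succ zero)) (fun (l : Nat) => succ (succ (succ (succ (succ (succ (succ (succ zero)))))))) (vcons (Nat -> Nat) (succ zero) (fun (q : Nat) => q) (vcons (Nat -> Nat) zero (fun (g : Nat) => succ (succ (succ (succ zero)))) (vnil (Nat -> Nat)))))
observation: 4 normal-order steps normalize the term, beginning with a beta-redex.


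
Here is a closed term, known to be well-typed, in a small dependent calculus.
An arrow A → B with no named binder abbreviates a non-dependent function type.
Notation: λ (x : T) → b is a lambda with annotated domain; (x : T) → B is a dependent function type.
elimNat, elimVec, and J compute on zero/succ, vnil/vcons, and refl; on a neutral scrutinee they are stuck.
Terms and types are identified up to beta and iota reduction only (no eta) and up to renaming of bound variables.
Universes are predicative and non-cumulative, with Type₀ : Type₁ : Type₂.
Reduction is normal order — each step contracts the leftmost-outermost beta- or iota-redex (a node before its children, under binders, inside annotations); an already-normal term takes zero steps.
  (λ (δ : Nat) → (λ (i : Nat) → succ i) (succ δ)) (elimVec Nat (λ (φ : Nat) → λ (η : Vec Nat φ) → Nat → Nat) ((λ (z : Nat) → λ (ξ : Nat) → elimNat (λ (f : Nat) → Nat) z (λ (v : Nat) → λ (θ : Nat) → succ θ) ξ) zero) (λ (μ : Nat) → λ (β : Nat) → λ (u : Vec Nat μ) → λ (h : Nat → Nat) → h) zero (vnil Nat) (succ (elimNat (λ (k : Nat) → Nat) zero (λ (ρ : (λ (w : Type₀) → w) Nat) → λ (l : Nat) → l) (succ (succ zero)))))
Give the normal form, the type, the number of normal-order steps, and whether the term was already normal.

reduced normal form:
  succ (succ (succ zero))
type:
  Nat
steps to reach normal form (normal order): 16
started in normal form: no
first redex: a beta-redex


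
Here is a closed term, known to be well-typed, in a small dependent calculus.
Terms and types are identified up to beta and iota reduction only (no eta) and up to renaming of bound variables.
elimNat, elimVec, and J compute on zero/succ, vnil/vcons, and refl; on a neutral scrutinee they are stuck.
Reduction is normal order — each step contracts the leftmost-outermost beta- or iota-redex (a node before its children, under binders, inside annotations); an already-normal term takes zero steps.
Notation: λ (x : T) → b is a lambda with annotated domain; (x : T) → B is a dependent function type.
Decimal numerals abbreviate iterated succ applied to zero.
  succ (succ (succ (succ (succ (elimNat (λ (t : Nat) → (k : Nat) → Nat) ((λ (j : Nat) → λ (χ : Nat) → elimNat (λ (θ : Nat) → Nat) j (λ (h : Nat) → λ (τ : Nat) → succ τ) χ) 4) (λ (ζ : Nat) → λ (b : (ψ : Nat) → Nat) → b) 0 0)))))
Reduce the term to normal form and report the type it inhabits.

reduced normal form:
  9
type:
  Nat


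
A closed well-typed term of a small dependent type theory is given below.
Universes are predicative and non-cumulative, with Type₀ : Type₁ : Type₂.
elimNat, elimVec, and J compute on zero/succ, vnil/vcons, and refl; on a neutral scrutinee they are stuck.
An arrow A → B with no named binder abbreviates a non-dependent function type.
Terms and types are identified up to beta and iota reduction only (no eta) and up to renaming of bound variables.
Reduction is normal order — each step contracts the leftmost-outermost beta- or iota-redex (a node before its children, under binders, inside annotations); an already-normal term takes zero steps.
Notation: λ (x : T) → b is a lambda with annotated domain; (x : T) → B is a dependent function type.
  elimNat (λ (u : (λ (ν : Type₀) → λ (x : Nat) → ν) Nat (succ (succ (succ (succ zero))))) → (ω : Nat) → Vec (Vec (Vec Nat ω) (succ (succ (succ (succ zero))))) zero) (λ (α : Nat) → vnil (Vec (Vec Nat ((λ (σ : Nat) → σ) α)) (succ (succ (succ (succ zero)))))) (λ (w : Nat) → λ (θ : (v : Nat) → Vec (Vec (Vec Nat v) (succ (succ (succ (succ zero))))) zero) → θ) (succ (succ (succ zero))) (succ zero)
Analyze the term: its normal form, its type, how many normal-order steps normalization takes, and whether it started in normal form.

resulting normal form:
  vnil (Vec (Vec Nat (succ zero)) (succ (succ (succ (succ zero)))))
inferred type:
  Vec (Vec (Vec Nat (succ zero)) (succ (succ (succ (succ zero))))) zero
steps to reach normal form (normal order): 12
started in normal form: no
first redex: an elimNat iota-redex


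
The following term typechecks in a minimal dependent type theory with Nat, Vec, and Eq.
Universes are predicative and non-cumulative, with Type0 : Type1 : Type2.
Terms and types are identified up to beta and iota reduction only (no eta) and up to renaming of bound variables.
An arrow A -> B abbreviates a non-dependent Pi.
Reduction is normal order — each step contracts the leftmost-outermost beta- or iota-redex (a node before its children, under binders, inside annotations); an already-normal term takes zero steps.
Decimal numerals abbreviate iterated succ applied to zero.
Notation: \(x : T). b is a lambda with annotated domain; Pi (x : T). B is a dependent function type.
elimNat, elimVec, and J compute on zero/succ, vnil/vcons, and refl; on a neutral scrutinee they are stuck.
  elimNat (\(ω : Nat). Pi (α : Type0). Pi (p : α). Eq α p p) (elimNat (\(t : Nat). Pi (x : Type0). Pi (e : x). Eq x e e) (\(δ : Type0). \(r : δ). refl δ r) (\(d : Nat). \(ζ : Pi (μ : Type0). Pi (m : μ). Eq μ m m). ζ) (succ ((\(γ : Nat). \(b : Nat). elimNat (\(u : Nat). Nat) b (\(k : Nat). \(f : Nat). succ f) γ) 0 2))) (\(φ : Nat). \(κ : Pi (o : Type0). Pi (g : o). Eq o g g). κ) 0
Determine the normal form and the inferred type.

reduced normal form:
  \(ω : Type0). \(α : ω). refl ω α
type:
  Pi (ω : Type0). Pi (α : ω). Eq ω α α
observation: reduction starts at an elimNat iota-redex, and 14 normal-order steps reach the normal form.


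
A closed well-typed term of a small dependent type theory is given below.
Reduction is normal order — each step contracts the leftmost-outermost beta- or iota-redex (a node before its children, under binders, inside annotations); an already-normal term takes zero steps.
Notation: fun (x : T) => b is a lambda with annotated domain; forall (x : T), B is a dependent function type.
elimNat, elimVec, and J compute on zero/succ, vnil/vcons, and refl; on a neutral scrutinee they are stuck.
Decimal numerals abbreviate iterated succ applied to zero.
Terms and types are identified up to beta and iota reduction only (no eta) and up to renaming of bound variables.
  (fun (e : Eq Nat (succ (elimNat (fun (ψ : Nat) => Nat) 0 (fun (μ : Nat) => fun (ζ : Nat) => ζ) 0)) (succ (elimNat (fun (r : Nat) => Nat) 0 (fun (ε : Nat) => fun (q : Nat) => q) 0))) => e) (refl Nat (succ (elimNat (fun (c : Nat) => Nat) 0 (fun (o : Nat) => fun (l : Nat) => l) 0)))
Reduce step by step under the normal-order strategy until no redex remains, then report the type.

reduction (normal order):
  (fun (e : Eq Nat (succ (elimNat (fun (ψ : Nat) => Nat) 0 (fun (μ : Nat) => fun (ζ : Nat) => ζ) 0)) (succ (elimNat (fun (r : Nat) => Nat) 0 (fun (ε : Nat) => fun (q : Nat) => q) 0))) => e) (refl Nat (succ (elimNat (fun (c : Nat) => Nat) 0 (fun (o : Nat) => fun (l : Nat) => l) 0)))
  ~> refl Nat (succ (elimNat (fun (e : Nat) => Nat) 0 (fun (ψ : Nat) => fun (μ : Nat) => μ) 0))
  ~> refl Nat 1
the term's type:
  Eq Nat 1 1


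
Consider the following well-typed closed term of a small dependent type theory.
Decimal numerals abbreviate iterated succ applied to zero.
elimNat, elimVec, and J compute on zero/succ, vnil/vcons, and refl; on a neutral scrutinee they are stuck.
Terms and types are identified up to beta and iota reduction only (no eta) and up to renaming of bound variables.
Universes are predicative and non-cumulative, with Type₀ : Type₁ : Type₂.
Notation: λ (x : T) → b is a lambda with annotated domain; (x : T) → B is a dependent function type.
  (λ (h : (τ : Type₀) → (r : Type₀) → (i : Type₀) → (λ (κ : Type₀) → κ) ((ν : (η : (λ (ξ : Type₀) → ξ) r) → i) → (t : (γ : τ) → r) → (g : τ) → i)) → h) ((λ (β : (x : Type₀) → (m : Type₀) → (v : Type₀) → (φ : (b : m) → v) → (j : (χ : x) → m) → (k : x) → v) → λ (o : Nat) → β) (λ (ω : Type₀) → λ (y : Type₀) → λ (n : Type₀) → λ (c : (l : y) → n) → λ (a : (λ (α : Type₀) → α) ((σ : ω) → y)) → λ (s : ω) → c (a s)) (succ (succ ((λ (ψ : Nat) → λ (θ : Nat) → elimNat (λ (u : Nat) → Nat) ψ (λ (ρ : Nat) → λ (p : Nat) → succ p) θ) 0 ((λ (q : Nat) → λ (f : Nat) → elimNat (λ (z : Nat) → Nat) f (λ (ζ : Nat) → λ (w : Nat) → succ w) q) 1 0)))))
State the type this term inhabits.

type:
  (h : Type₀) → (τ : Type₀) → (r : Type₀) → (i : (κ : τ) → r) → (ν : (η : h) → τ) → (ξ : h) → r


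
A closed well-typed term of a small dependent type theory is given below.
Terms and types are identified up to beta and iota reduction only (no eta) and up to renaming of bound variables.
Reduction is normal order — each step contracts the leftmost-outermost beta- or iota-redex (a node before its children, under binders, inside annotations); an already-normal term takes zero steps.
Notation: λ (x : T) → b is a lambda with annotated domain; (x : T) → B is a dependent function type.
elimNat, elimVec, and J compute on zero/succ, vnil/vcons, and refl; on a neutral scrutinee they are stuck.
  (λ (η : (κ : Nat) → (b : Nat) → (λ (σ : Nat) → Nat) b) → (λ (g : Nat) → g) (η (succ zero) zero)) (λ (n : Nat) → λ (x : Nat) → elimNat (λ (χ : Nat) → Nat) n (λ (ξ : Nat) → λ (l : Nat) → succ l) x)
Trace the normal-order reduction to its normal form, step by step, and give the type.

normal-order reduction sequence:
  (λ (η : (κ : Nat) → (b : Nat) → (λ (σ : Nat) → Nat) b) → (λ (g : Nat) → g) (η (succ zero) zero)) (λ (n : Nat) → λ (x : Nat) → elimNat (λ (χ : Nat) → Nat) n (λ (ξ : Nat) → λ (l : Nat) → succ l) x)
  ~> (λ (η : Nat) → η) ((λ (κ : Nat) → λ (b : Nat) → elimNat (λ (σ : Nat) → Nat) κ (λ (g : Nat) → λ (n : Nat) → succ n) b) (succ zero) zero)
  ~> (λ (η : Nat) → λ (κ : Nat) → elimNat (λ (b : Nat) → Nat) η (λ (σ : Nat) → λ (g : Nat) → succ g) κ) (succ zero) zero
  ~> (λ (η : Nat) → elimNat (λ (κ : Nat) → Nat) (succ zero) (λ (b : Nat) → λ (σ : Nat) → succ σ) η) zero
  ~> elimNat (λ (η : Nat) → Nat) (succ zero) (λ (κ : Nat) → λ (b : Nat) → succ b) zero
  ~> succ zero
type:
  Nat


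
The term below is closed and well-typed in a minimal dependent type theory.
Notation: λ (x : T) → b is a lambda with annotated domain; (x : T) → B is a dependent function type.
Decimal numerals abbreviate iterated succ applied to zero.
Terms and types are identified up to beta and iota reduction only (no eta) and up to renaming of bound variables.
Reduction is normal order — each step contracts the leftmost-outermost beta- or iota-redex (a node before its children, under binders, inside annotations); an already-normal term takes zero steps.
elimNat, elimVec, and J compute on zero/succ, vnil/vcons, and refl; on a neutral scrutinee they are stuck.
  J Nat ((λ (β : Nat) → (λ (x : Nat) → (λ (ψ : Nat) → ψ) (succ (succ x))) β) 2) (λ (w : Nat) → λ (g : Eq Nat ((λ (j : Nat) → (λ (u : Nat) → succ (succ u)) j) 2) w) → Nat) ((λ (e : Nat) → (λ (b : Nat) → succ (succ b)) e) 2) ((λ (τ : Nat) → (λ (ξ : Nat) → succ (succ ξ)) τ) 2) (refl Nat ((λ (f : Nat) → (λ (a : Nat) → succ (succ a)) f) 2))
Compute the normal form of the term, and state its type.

resulting normal form:
  4
type:
  Nat
observation: 3 normal-order steps normalize the term, beginning with a J iota-redex.


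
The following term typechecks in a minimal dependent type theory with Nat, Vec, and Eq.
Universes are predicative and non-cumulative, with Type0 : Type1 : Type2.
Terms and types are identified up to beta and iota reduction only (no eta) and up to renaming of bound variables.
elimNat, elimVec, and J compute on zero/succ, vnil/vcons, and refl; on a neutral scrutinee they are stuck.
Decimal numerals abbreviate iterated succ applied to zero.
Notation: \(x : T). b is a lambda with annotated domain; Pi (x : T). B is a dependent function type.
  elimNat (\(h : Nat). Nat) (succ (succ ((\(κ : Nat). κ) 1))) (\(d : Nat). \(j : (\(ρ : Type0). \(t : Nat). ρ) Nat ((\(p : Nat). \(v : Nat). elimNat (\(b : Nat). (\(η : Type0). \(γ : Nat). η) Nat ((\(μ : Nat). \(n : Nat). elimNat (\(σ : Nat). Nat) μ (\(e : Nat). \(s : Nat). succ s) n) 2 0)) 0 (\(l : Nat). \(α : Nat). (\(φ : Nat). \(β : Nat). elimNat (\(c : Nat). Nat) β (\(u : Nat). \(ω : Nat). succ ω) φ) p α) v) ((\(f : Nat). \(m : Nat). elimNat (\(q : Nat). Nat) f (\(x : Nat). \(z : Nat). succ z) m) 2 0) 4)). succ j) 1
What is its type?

inferred type:
  Nat


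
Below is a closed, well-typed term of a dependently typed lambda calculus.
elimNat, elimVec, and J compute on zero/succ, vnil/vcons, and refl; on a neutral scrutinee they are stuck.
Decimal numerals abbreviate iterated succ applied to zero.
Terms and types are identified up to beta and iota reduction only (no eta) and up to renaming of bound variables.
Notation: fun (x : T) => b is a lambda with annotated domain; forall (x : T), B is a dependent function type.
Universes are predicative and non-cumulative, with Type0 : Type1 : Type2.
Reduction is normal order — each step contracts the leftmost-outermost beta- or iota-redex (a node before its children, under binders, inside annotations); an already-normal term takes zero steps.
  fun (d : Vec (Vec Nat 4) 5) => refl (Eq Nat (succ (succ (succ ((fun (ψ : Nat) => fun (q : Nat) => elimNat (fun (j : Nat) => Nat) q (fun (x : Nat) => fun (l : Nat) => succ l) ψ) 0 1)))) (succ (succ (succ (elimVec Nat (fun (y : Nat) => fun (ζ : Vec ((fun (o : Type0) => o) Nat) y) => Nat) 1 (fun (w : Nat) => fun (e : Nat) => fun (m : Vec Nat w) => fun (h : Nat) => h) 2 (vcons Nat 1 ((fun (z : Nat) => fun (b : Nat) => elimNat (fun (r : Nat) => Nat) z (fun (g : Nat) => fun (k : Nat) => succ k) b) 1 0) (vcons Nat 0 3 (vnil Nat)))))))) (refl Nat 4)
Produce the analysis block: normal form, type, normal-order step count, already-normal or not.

resulting normal form:
  fun (d : Vec (Vec Nat 4) 5) => refl (Eq Nat 4 4) (refl Nat 4)
type:
  forall (d : Vec (Vec Nat 4) 5), Eq (Eq Nat 4 4) (refl Nat 4) (refl Nat 4)
steps to reach normal form (normal order): 14
started in normal form: no
first contracted redex: a beta-redex
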